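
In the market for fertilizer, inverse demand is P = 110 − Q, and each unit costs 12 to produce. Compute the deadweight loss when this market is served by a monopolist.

Under competition P = MC = 12, so Q = (110 − 12)/1 = 98.
The monopolist equates marginal revenue to marginal cost: 110 − 2Q = 12, so Q = 49. From demand, P = 61.
DWL is the triangle between Q = 49 and Q = 98: ½·(98 − 49)·(61 − 12) = 1200.5.

DWL = 1200.5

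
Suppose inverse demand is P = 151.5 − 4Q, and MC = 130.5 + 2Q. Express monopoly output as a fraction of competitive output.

Monopoly sets MR = MC: 151.5 − 8Q = 130.5 + 2Q ⇒ Q = 2.1, P = 151.5 − 4·2.1 = 143.1.
Under competition P = MC: 151.5 − 4Q = 130.5 + 2Q ⇒ Q = 3.5, P = 137.5.
Ratio Q_m/Q_c = 2.1/3.5 = 0.6.

Q_m/Q_c = 0.6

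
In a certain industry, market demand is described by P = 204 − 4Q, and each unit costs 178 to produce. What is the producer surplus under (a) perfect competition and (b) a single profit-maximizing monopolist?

Competition: PS = 0; Monopoly: PS = 42.25

Competitive firms price at marginal cost: P = 178, giving Q = 6.5.
PS = (178 − 178)·6.5 = 0.
A monopolist chooses Q where MR = MC. MR = 204 − 8Q; setting this equal to 178 gives Q = 3.25 and P = 191.
PS = (191 − 178)·3.25 = 42.25.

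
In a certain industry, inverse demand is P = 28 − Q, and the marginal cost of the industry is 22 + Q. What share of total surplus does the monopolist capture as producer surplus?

PS/TS = 0.75

A monopolist chooses Q where MR = MC. MR = 28 − 2Q; setting this equal to 22 + Q gives Q = 2 and P = 26.
CS = ½·(28 − 26)·2 = 2.
PS = P·Q − VC(Q) = 26·2 − (22·2 + ½·1·2²) = 6.
Share captured = PS/TS = 6/8 = 0.75.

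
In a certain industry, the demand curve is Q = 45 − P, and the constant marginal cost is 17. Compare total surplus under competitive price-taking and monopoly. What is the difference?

Inverting demand: P = 45 − Q.
Competitive firms price at marginal cost: P = 17, giving Q = 28.
CS = ½·(45 − 17)·28 = 392; PS = (17 − 17)·28 = 0; TS = 392.
Monopoly sets MR = MC: 45 − 2Q = 17 ⇒ Q = 14, P = 45 − 14 = 31.
CS = ½·(45 − 31)·14 = 98; PS = (31 − 17)·14 = 196; TS = 294.
Change in total surplus: 294 − 392 = −98.

Total surplus falls by 98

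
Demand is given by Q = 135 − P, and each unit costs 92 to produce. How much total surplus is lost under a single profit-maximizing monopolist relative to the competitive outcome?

DWL = 231.125

Inverting demand: P = 135 − Q.
Under competition P = MC = 92, so Q = (135 − 92)/1 = 43.
Monopoly sets MR = MC: 135 − 2Q = 92 ⇒ Q = 21.5, P = 135 − 21.5 = 113.5.
DWL is the triangle between Q = 21.5 and Q = 43: ½·(43 − 21.5)·(113.5 − 92) = 231.125.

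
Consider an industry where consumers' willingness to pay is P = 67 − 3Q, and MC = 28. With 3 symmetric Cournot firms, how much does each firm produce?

Cournot with 3 identical firms: the symmetric best-response condition is 67 − 12q = 28. Each firm produces q = 3.25, total output Q = 9.75, price P = 37.75.

q_i = 3.25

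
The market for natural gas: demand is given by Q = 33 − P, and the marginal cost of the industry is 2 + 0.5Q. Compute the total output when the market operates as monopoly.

Inverting demand: P = 33 − Q.
Monopoly sets MR = MC: 33 − 2Q = 2 + 0.5Q ⇒ Q = 12.4, P = 33 − 12.4 = 20.6.

Q = 12.4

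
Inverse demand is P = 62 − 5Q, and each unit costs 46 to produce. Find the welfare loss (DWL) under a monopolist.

DWL = 6.4

Under competition P = MC = 46, so Q = (62 − 46)/5 = 3.2.
The monopolist equates marginal revenue to marginal cost: 62 − 10Q = 46, so Q = 1.6. From demand, P = 54.
DWL is the triangle between Q = 1.6 and Q = 3.2: ½·(3.2 − 1.6)·(54 − 46) = 6.4.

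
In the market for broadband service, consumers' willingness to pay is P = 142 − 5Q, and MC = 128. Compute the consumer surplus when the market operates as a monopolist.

CS = 4.9

Monopoly sets MR = MC: 142 − 10Q = 128 ⇒ Q = 1.4, P = 142 − 5·1.4 = 135.
CS = ½·(142 − 135)·1.4 = 4.9.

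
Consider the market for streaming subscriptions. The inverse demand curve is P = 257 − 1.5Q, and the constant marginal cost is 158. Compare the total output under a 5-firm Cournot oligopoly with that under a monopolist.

Cournot: Q = 55; Monopoly: Q = 33

With 5 symmetric Cournot firms, each firm's FOC gives 257 − 9q = 158, so q = 11, Q = 5·11 = 55, and P = 174.5.
A monopolist chooses Q where MR = MC. MR = 257 − 3Q; setting this equal to 158 gives Q = 33 and P = 207.5.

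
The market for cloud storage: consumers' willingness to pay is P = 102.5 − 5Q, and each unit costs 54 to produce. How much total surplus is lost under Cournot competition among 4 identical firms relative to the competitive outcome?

Under competition P = MC = 54, so Q = (102.5 − 54)/5 = 9.7.
With 4 symmetric Cournot firms, each firm's FOC gives 102.5 − 25q = 54, so q = 1.94, Q = 4·1.94 = 7.76, and P = 63.7.
DWL is the triangle between Q = 7.76 and Q = 9.7: ½·(9.7 − 7.76)·(63.7 − 54) = 9.409.

DWL = 9.409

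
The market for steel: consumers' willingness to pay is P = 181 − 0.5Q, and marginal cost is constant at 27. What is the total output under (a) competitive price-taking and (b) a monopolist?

Under competition P = MC = 27, so Q = (181 − 27)/0.5 = 308.
The monopolist equates marginal revenue to marginal cost: 181 − Q = 27, so Q = 154. From demand, P = 104.

Competition: Q = 308; Monopoly: Q = 154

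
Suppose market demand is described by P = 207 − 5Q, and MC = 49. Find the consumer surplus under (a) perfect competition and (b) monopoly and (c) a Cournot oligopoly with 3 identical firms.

Competition: CS = 2496.4; Monopoly: CS = 624.1; Cournot: CS = 1404.225

Under competition P = MC = 49, so Q = (207 − 49)/5 = 31.6.
CS = ½·(207 − 49)·31.6 = 2496.4.
The monopolist equates marginal revenue to marginal cost: 207 − 10Q = 49, so Q = 15.8. From demand, P = 128.
CS = ½·(207 − 128)·15.8 = 624.1.
In a 3-firm Cournot equilibrium, symmetry and the first-order condition give q = (207 − 49)/(20) = 7.9. So Q = 23.7 and P = 88.5.
CS = ½·(207 − 88.5)·23.7 = 1404.225.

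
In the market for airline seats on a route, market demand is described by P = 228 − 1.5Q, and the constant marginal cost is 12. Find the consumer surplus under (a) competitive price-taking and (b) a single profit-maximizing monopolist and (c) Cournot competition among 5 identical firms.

Perfect competition: P = MC = 12, so 228 − 1.5Q = 12 and Q = 144.
CS = ½·(228 − 12)·144 = 15552.
A monopolist chooses Q where MR = MC. MR = 228 − 3Q; setting this equal to 12 gives Q = 72 and P = 120.
CS = ½·(228 − 120)·72 = 3888.
In a 5-firm Cournot equilibrium, symmetry and the first-order condition give q = (228 − 12)/(9) = 24. So Q = 120 and P = 48.
CS = ½·(228 − 48)·120 = 10800.

Competition: CS = 15552; Monopoly: CS = 3888; Cournot: CS = 10800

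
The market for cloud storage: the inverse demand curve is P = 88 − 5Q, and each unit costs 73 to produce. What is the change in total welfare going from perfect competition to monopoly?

Under competition P = MC = 73, so Q = (88 − 73)/5 = 3.
CS = ½·(88 − 73)·3 = 22.5; PS = (73 − 73)·3 = 0; TS = 22.5.
The monopolist equates marginal revenue to marginal cost: 88 − 10Q = 73, so Q = 1.5. From demand, P = 80.5.
CS = ½·(88 − 80.5)·1.5 = 5.625; PS = (80.5 − 73)·1.5 = 11.25; TS = 16.875.
Change in total welfare: 16.875 − 22.5 = −5.625.

Total welfare falls by 5.625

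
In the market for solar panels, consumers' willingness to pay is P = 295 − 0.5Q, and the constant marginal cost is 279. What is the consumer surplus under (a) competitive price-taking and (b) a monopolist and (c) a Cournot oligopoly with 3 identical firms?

Competitive firms price at marginal cost: P = 279, giving Q = 32.
CS = ½·(295 − 279)·32 = 256.
A monopolist chooses Q where MR = MC. MR = 295 − Q; setting this equal to 279 gives Q = 16 and P = 287.
CS = ½·(295 − 287)·16 = 64.
Cournot with 3 identical firms: the symmetric best-response condition is 295 − 2q = 279. Each firm produces q = 8, total output Q = 24, price P = 283.
CS = ½·(295 − 283)·24 = 144.

Competition: CS = 256; Monopoly: CS = 64; Cournot: CS = 144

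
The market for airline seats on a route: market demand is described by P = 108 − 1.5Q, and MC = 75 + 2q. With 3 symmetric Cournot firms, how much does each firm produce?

q_i = 4.125

Cournot with 3 identical firms: the symmetric best-response condition is 108 − 6q = 75 + 2q. Each firm produces q = 4.125, total output Q = 12.375, price P = 1431/16.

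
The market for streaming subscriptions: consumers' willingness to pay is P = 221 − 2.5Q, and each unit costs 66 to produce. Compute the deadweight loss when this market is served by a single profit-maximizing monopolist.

Competitive firms price at marginal cost: P = 66, giving Q = 62.
Monopoly sets MR = MC: 221 − 5Q = 66 ⇒ Q = 31, P = 221 − 2.5·31 = 143.5.
DWL is the triangle between Q = 31 and Q = 62: ½·(62 − 31)·(143.5 − 66) = 1201.25.

DWL = 1201.25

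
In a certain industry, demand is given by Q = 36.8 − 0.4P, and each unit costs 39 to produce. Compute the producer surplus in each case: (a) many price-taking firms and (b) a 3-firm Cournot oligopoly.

Inverting demand: P = 92 − 2.5Q.
Under competition P = MC = 39, so Q = (92 − 39)/2.5 = 21.2.
PS = (39 − 39)·21.2 = 0.
With 3 symmetric Cournot firms, each firm's FOC gives 92 − 10q = 39, so q = 5.3, Q = 3·5.3 = 15.9, and P = 52.25.
PS = (52.25 − 39)·15.9 = 210.675.

Competition: PS = 0; Cournot: PS = 210.675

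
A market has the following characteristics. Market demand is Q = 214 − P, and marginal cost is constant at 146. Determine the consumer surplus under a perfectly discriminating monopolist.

Inverting demand: P = 214 − Q.
A perfectly discriminating monopolist sells every unit with P(Q) ≥ MC(Q), so output equals the competitive quantity Q = 68. Each buyer pays their reservation price, so CS = 0 and the firm captures all surplus.
CS = 0.

CS = 0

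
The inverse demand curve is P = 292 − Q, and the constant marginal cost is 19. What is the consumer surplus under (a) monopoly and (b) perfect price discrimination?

Monopoly: CS = 9316.125; Perfect PD: CS = 0

A monopolist chooses Q where MR = MC. MR = 292 − 2Q; setting this equal to 19 gives Q = 136.5 and P = 155.5.
CS = ½·(292 − 155.5)·136.5 = 9316.125.
With perfect price discrimination, output is the efficient level Q = 273 (where demand meets MC), but every buyer pays their willingness to pay: CS = 0 and PS = total surplus.
CS = 0.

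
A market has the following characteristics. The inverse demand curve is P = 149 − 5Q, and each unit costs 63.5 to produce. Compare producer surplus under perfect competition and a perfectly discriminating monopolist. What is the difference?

Under competition P = MC = 63.5, so Q = (149 − 63.5)/5 = 17.1.
PS = (63.5 − 63.5)·17.1 = 0.
A perfectly discriminating monopolist sells every unit with P(Q) ≥ MC(Q), so output equals the competitive quantity Q = 17.1. Each buyer pays their reservation price, so CS = 0 and the firm captures all surplus.
PS = ½·(149 − 63.5)·17.1 = 731.025.
Change in producer surplus: 731.025 − 0 = 731.025.

Producer surplus rises by 731.025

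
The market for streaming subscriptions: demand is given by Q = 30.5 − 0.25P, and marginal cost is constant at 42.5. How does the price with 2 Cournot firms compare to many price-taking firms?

Cournot: P = 69; Competition: P = 42.5

Inverting demand: P = 122 − 4Q.
In a 2-firm Cournot equilibrium, symmetry and the first-order condition give q = (122 − 42.5)/(12) = 6.625. So Q = 13.25 and P = 69.
Competitive firms price at marginal cost: P = 42.5, giving Q = 19.875.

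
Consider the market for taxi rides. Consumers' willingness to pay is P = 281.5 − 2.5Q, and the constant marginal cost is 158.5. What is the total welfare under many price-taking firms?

Competitive firms price at marginal cost: P = 158.5, giving Q = 49.2.
CS = ½·(281.5 − 158.5)·49.2 = 3025.8; PS = (158.5 − 158.5)·49.2 = 0; TS = 3025.8.

TS = 3025.8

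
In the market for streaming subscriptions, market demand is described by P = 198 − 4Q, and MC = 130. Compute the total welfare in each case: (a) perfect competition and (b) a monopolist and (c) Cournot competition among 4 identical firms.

Competition: TS = 578; Monopoly: TS = 433.5; Cournot: TS = 554.88

Perfect competition: P = MC = 130, so 198 − 4Q = 130 and Q = 17.
CS = ½·(198 − 130)·17 = 578; PS = (130 − 130)·17 = 0; TS = 578.
Monopoly sets MR = MC: 198 − 8Q = 130 ⇒ Q = 8.5, P = 198 − 4·8.5 = 164.
CS = ½·(198 − 164)·8.5 = 144.5; PS = (164 − 130)·8.5 = 289; TS = 433.5.
In a 4-firm Cournot equilibrium, symmetry and the first-order condition give q = (198 − 130)/(20) = 3.4. So Q = 13.6 and P = 143.6.
CS = ½·(198 − 143.6)·13.6 = 369.92; PS = (143.6 − 130)·13.6 = 184.96; TS = 554.88.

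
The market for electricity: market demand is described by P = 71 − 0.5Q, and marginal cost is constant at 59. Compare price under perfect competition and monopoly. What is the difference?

P rises by 6

Perfect competition: P = MC = 59, so 71 − 0.5Q = 59 and Q = 24.
The monopolist equates marginal revenue to marginal cost: 71 − Q = 59, so Q = 12. From demand, P = 65.
Change in price: 65 − 59 = 6.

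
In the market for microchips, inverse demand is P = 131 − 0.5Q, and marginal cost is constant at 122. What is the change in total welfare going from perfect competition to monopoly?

Competitive firms price at marginal cost: P = 122, giving Q = 18.
CS = ½·(131 − 122)·18 = 81; PS = (122 − 122)·18 = 0; TS = 81.
A monopolist chooses Q where MR = MC. MR = 131 − Q; setting this equal to 122 gives Q = 9 and P = 126.5.
CS = ½·(131 − 126.5)·9 = 20.25; PS = (126.5 − 122)·9 = 40.5; TS = 60.75.
Change in total welfare: 60.75 − 81 = −20.25.

TS falls by 20.25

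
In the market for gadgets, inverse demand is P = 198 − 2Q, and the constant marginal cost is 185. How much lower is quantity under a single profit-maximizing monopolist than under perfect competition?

Quantity falls by 3.25

Competitive firms price at marginal cost: P = 185, giving Q = 6.5.
The monopolist equates marginal revenue to marginal cost: 198 − 4Q = 185, so Q = 3.25. From demand, P = 191.5.
Change in quantity: 3.25 − 6.5 = −3.25.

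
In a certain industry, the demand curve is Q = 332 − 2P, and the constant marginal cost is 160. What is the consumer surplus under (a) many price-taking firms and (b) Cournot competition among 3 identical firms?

Inverting demand: P = 166 − 0.5Q.
Perfect competition: P = MC = 160, so 166 − 0.5Q = 160 and Q = 12.
CS = ½·(166 − 160)·12 = 36.
In a 3-firm Cournot equilibrium, symmetry and the first-order condition give q = (166 − 160)/(2) = 3. So Q = 9 and P = 161.5.
CS = ½·(166 − 161.5)·9 = 20.25.

Competition: CS = 36; Cournot: CS = 20.25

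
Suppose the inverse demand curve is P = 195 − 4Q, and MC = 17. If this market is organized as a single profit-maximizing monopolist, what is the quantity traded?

The monopolist equates marginal revenue to marginal cost: 195 − 8Q = 17, so Q = 22.25. From demand, P = 106.

Q = 22.25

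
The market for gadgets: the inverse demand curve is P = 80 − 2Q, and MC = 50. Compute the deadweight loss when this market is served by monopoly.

DWL = 56.25

Under competition P = MC = 50, so Q = (80 − 50)/2 = 15.
Monopoly sets MR = MC: 80 − 4Q = 50 ⇒ Q = 7.5, P = 80 − 2·7.5 = 65.
DWL is the triangle between Q = 7.5 and Q = 15: ½·(15 − 7.5)·(65 − 50) = 56.25.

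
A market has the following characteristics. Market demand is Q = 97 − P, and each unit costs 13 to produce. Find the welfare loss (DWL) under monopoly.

Inverting demand: P = 97 − Q.
Under competition P = MC = 13, so Q = (97 − 13)/1 = 84.
Monopoly sets MR = MC: 97 − 2Q = 13 ⇒ Q = 42, P = 97 − 42 = 55.
DWL is the triangle between Q = 42 and Q = 84: ½·(84 − 42)·(55 − 13) = 882.

DWL = 882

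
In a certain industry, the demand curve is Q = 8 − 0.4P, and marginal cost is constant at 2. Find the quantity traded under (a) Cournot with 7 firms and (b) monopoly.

Cournot: Q = 6.3; Monopoly: Q = 3.6

Inverting demand: P = 20 − 2.5Q.
In a 7-firm Cournot equilibrium, symmetry and the first-order condition give q = (20 − 2)/(20) = 0.9. So Q = 6.3 and P = 4.25.
A monopolist chooses Q where MR = MC. MR = 20 − 5Q; setting this equal to 2 gives Q = 3.6 and P = 11.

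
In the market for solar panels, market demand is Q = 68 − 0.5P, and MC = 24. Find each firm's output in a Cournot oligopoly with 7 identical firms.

q_i = 7

Inverting demand: P = 136 − 2Q.
In a 7-firm Cournot equilibrium, symmetry and the first-order condition give q = (136 − 24)/(16) = 7. So Q = 49 and P = 38.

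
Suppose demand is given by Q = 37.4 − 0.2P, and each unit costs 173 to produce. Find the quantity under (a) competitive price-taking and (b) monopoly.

Inverting demand: P = 187 − 5Q.
Under competition P = MC = 173, so Q = (187 − 173)/5 = 2.8.
A monopolist chooses Q where MR = MC. MR = 187 − 10Q; setting this equal to 173 gives Q = 1.4 and P = 180.

Competition: Q = 2.8; Monopoly: Q = 1.4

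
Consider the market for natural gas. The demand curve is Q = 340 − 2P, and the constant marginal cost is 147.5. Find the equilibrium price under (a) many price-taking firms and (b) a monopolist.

Competition: P = 147.5; Monopoly: P = 158.75

Inverting demand: P = 170 − 0.5Q.
Under competition P = MC = 147.5, so Q = (170 − 147.5)/0.5 = 45.
A monopolist chooses Q where MR = MC. MR = 170 − Q; setting this equal to 147.5 gives Q = 22.5 and P = 158.75.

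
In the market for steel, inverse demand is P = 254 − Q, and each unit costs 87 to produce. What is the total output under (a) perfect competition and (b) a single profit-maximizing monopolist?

Competitive firms price at marginal cost: P = 87, giving Q = 167.
Monopoly sets MR = MC: 254 − 2Q = 87 ⇒ Q = 83.5, P = 254 − 83.5 = 170.5.

Competition: Q = 167; Monopoly: Q = 83.5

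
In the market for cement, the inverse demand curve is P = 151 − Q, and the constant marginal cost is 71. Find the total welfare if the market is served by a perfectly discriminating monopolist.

Under first-degree price discrimination the firm charges each unit its demand price and produces up to where P = MC, i.e. Q = 80. Consumer surplus is zero; producer surplus equals total surplus.
TS = 3200 (equal to competitive TS).

TS = 3200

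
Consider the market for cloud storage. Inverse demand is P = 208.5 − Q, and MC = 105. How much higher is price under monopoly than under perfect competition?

Competitive firms price at marginal cost: P = 105, giving Q = 103.5.
A monopolist chooses Q where MR = MC. MR = 208.5 − 2Q; setting this equal to 105 gives Q = 51.75 and P = 156.75.
Change in price: 156.75 − 105 = 51.75.

P rises by 51.75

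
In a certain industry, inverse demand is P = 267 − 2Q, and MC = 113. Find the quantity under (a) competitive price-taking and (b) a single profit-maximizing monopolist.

Competition: Q = 77; Monopoly: Q = 38.5

Under competition P = MC = 113, so Q = (267 − 113)/2 = 77.
The monopolist equates marginal revenue to marginal cost: 267 − 4Q = 113, so Q = 38.5. From demand, P = 190.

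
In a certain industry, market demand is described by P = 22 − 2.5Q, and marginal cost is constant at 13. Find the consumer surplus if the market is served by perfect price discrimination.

CS = 0

With perfect price discrimination, output is the efficient level Q = 3.6 (where demand meets MC), but every buyer pays their willingness to pay: CS = 0 and PS = total surplus.
CS = 0.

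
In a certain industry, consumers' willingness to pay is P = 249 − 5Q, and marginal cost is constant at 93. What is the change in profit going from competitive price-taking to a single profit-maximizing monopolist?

Under competition P = MC = 93, so Q = (249 − 93)/5 = 31.2.
Profit = (93 − 93)·31.2 = 0.
Monopoly sets MR = MC: 249 − 10Q = 93 ⇒ Q = 15.6, P = 249 − 5·15.6 = 171.
Profit = (171 − 93)·15.6 = 1216.8.
Change in profit: 1216.8 − 0 = 1216.8.

π rises by 1216.8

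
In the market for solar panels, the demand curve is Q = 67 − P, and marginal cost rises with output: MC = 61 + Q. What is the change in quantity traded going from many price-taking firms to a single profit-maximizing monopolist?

Inverting demand: P = 67 − Q.
Competitive equilibrium sets price equal to marginal cost: 67 − Q = 61 + Q, so Q = 3 and P = 64.
The monopolist equates marginal revenue to marginal cost: 67 − 2Q = 61 + Q, so Q = 2. From demand, P = 65.
Change in quantity traded: 2 − 3 = −1.

Quantity traded falls by 1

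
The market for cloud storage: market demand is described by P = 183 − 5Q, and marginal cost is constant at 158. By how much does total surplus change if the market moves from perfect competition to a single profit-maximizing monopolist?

Total surplus falls by 15.625

Under competition P = MC = 158, so Q = (183 − 158)/5 = 5.
CS = ½·(183 − 158)·5 = 62.5; PS = (158 − 158)·5 = 0; TS = 62.5.
Monopoly sets MR = MC: 183 − 10Q = 158 ⇒ Q = 2.5, P = 183 − 5·2.5 = 170.5.
CS = ½·(183 − 170.5)·2.5 = 15.625; PS = (170.5 − 158)·2.5 = 31.25; TS = 46.875.
Change in total surplus: 46.875 − 62.5 = −15.625.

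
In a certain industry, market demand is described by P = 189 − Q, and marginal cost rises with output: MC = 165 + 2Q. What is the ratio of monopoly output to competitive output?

Q_m/Q_c = 0.75

The monopolist equates marginal revenue to marginal cost: 189 − 2Q = 165 + 2Q, so Q = 6. From demand, P = 183.
Under competition P = MC: 189 − Q = 165 + 2Q ⇒ Q = 8, P = 181.
Ratio Q_m/Q_c = 6/8 = 0.75.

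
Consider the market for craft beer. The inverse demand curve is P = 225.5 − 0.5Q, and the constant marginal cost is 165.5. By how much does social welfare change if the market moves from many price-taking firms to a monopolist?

Social welfare falls by 900

Perfect competition: P = MC = 165.5, so 225.5 − 0.5Q = 165.5 and Q = 120.
CS = ½·(225.5 − 165.5)·120 = 3600; PS = (165.5 − 165.5)·120 = 0; TS = 3600.
A monopolist chooses Q where MR = MC. MR = 225.5 − Q; setting this equal to 165.5 gives Q = 60 and P = 195.5.
CS = ½·(225.5 − 195.5)·60 = 900; PS = (195.5 − 165.5)·60 = 1800; TS = 2700.
Change in social welfare: 2700 − 3600 = −900.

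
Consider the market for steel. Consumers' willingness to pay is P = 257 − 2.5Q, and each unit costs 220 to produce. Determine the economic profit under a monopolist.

Profit = 136.9

A monopolist chooses Q where MR = MC. MR = 257 − 5Q; setting this equal to 220 gives Q = 7.4 and P = 238.5.
Profit = (238.5 − 220)·7.4 = 136.9.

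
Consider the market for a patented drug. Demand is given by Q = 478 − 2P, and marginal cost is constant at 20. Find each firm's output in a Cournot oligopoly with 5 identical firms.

Inverting demand: P = 239 − 0.5Q.
Cournot with 5 identical firms: the symmetric best-response condition is 239 − 3q = 20. Each firm produces q = 73, total output Q = 365, price P = 56.5.

q_i = 73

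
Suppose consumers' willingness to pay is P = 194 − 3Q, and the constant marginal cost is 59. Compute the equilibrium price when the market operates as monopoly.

P = 126.5

The monopolist equates marginal revenue to marginal cost: 194 − 6Q = 59, so Q = 22.5. From demand, P = 126.5.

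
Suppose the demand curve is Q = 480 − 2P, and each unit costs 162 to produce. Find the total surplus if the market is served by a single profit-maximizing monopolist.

TS = 4563

Inverting demand: P = 240 − 0.5Q.
A monopolist chooses Q where MR = MC. MR = 240 − Q; setting this equal to 162 gives Q = 78 and P = 201.
CS = ½·(240 − 201)·78 = 1521; PS = (201 − 162)·78 = 3042; TS = 4563.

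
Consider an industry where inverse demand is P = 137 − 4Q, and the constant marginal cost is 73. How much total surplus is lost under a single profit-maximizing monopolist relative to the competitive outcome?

Perfect competition: P = MC = 73, so 137 − 4Q = 73 and Q = 16.
The monopolist equates marginal revenue to marginal cost: 137 − 8Q = 73, so Q = 8. From demand, P = 105.
DWL is the triangle between Q = 8 and Q = 16: ½·(16 − 8)·(105 − 73) = 128.

DWL = 128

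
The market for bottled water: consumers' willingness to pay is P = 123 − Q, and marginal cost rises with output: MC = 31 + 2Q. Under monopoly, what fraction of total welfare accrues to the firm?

PS/TS = 0.8

The monopolist equates marginal revenue to marginal cost: 123 − 2Q = 31 + 2Q, so Q = 23. From demand, P = 100.
CS = ½·(123 − 100)·23 = 264.5.
PS = P·Q − VC(Q) = 100·23 − (31·23 + ½·2·23²) = 1058.
Share captured = PS/TS = 1058/1322.5 = 0.8.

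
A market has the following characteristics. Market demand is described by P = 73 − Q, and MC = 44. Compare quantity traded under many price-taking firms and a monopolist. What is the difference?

Perfect competition: P = MC = 44, so 73 − Q = 44 and Q = 29.
A monopolist chooses Q where MR = MC. MR = 73 − 2Q; setting this equal to 44 gives Q = 14.5 and P = 58.5.
Change in quantity traded: 14.5 − 29 = −14.5.

Q falls by 14.5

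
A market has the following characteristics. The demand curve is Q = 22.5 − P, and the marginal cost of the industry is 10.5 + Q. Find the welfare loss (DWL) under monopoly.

Inverting demand: P = 22.5 − Q.
Competitive equilibrium sets price equal to marginal cost: 22.5 − Q = 10.5 + Q, so Q = 6 and P = 16.5.
The monopolist equates marginal revenue to marginal cost: 22.5 − 2Q = 10.5 + Q, so Q = 4. From demand, P = 18.5.
CS = ½·(22.5 − 16.5)·6 = 18; PS = (16.5·6 − 10.5·6 − ½·1·6²) = 18; TS = 36.
CS = ½·(22.5 − 18.5)·4 = 8; PS = (18.5·4 − 10.5·4 − ½·1·4²) = 24; TS = 32.
DWL = 36 − 32 = 4.

DWL = 4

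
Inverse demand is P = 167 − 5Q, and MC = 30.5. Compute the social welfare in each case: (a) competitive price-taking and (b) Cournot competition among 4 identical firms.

Under competition P = MC = 30.5, so Q = (167 − 30.5)/5 = 27.3.
CS = ½·(167 − 30.5)·27.3 = 1863.225; PS = (30.5 − 30.5)·27.3 = 0; TS = 1863.225.
With 4 symmetric Cournot firms, each firm's FOC gives 167 − 25q = 30.5, so q = 5.46, Q = 4·5.46 = 21.84, and P = 57.8.
CS = ½·(167 − 57.8)·21.84 = 1192.464; PS = (57.8 − 30.5)·21.84 = 596.232; TS = 1788.696.

Competition: TS = 1863.225; Cournot: TS = 1788.696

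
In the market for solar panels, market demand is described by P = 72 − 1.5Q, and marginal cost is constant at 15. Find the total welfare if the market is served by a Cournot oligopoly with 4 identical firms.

In a 4-firm Cournot equilibrium, symmetry and the first-order condition give q = (72 − 15)/(7.5) = 7.6. So Q = 30.4 and P = 26.4.
CS = ½·(72 − 26.4)·30.4 = 693.12; PS = (26.4 − 15)·30.4 = 346.56; TS = 1039.68.

TS = 1039.68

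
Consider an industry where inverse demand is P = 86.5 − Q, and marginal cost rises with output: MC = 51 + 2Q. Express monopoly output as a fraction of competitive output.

The monopolist equates marginal revenue to marginal cost: 86.5 − 2Q = 51 + 2Q, so Q = 8.875. From demand, P = 77.625.
Competitive equilibrium sets price equal to marginal cost: 86.5 − Q = 51 + 2Q, so Q = 71/6 and P = 224/3.
Ratio Q_m/Q_c = 8.875/(71/6) = 0.75.

Q_m/Q_c = 0.75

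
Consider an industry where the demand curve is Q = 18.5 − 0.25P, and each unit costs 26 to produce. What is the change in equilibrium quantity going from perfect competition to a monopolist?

Inverting demand: P = 74 − 4Q.
Perfect competition: P = MC = 26, so 74 − 4Q = 26 and Q = 12.
A monopolist chooses Q where MR = MC. MR = 74 − 8Q; setting this equal to 26 gives Q = 6 and P = 50.
Change in equilibrium quantity: 6 − 12 = −6.

Q falls by 6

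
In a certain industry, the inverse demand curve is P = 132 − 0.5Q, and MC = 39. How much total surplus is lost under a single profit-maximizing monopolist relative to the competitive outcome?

Under competition P = MC = 39, so Q = (132 − 39)/0.5 = 186.
The monopolist equates marginal revenue to marginal cost: 132 − Q = 39, so Q = 93. From demand, P = 85.5.
DWL is the triangle between Q = 93 and Q = 186: ½·(186 − 93)·(85.5 − 39) = 2162.25.

DWL = 2162.25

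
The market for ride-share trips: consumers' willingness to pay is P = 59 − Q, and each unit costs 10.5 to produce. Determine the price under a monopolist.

Monopoly sets MR = MC: 59 − 2Q = 10.5 ⇒ Q = 24.25, P = 59 − 24.25 = 34.75.

P = 34.75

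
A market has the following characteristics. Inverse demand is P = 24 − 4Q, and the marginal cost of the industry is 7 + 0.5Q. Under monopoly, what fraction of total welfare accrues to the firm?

PS/TS = 0.68

Monopoly sets MR = MC: 24 − 8Q = 7 + 0.5Q ⇒ Q = 2, P = 24 − 4·2 = 16.
CS = ½·(24 − 16)·2 = 8.
PS = P·Q − VC(Q) = 16·2 − (7·2 + ½·0.5·2²) = 17.
Share captured = PS/TS = 17/25 = 0.68.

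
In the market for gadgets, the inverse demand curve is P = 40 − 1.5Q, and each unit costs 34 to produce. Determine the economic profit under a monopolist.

Profit = 6

A monopolist chooses Q where MR = MC. MR = 40 − 3Q; setting this equal to 34 gives Q = 2 and P = 37.
Profit = (37 − 34)·2 = 6.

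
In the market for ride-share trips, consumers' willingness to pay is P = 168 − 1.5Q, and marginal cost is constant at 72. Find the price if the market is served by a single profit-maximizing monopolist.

P = 120

A monopolist chooses Q where MR = MC. MR = 168 − 3Q; setting this equal to 72 gives Q = 32 and P = 120.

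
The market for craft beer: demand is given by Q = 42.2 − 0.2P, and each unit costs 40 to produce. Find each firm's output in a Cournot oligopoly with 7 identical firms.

q_i = 4.275

Inverting demand: P = 211 − 5Q.
Cournot with 7 identical firms: the symmetric best-response condition is 211 − 40q = 40. Each firm produces q = 4.275, total output Q = 29.925, price P = 61.375.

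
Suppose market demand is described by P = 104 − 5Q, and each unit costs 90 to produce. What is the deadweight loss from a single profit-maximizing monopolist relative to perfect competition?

DWL = 4.9

Perfect competition: P = MC = 90, so 104 − 5Q = 90 and Q = 2.8.
A monopolist chooses Q where MR = MC. MR = 104 − 10Q; setting this equal to 90 gives Q = 1.4 and P = 97.
DWL is the triangle between Q = 1.4 and Q = 2.8: ½·(2.8 − 1.4)·(97 − 90) = 4.9.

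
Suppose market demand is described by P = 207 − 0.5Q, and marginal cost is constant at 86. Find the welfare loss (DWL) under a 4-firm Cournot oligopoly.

DWL = 585.64

Competitive firms price at marginal cost: P = 86, giving Q = 242.
Cournot with 4 identical firms: the symmetric best-response condition is 207 − 2.5q = 86. Each firm produces q = 48.4, total output Q = 193.6, price P = 110.2.
DWL is the triangle between Q = 193.6 and Q = 242: ½·(242 − 193.6)·(110.2 − 86) = 585.64.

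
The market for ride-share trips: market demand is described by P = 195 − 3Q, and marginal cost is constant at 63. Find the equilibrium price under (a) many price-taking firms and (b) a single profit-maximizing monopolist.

Competitive firms price at marginal cost: P = 63, giving Q = 44.
A monopolist chooses Q where MR = MC. MR = 195 − 6Q; setting this equal to 63 gives Q = 22 and P = 129.

Competition: P = 63; Monopoly: P = 129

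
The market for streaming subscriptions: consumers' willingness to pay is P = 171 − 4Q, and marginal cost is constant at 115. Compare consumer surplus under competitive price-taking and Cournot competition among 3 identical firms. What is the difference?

CS falls by 171.5

Under competition P = MC = 115, so Q = (171 − 115)/4 = 14.
CS = ½·(171 − 115)·14 = 392.
Cournot with 3 identical firms: the symmetric best-response condition is 171 − 16q = 115. Each firm produces q = 3.5, total output Q = 10.5, price P = 129.
CS = ½·(171 − 129)·10.5 = 220.5.
Change in consumer surplus: 220.5 − 392 = −171.5.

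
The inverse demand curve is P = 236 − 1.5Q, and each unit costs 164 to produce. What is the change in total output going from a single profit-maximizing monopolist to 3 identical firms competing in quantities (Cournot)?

Q rises by 12

A monopolist chooses Q where MR = MC. MR = 236 − 3Q; setting this equal to 164 gives Q = 24 and P = 200.
Cournot with 3 identical firms: the symmetric best-response condition is 236 − 6q = 164. Each firm produces q = 12, total output Q = 36, price P = 182.
Change in total output: 36 − 24 = 12.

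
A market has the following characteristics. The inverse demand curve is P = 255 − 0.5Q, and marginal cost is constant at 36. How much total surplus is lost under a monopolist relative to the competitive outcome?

DWL = 11990.25

Competitive firms price at marginal cost: P = 36, giving Q = 438.
The monopolist equates marginal revenue to marginal cost: 255 − Q = 36, so Q = 219. From demand, P = 145.5.
DWL is the triangle between Q = 219 and Q = 438: ½·(438 − 219)·(145.5 − 36) = 11990.25.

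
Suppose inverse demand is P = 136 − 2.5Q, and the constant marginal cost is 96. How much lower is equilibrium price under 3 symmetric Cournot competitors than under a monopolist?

A monopolist chooses Q where MR = MC. MR = 136 − 5Q; setting this equal to 96 gives Q = 8 and P = 116.
Cournot with 3 identical firms: the symmetric best-response condition is 136 − 10q = 96. Each firm produces q = 4, total output Q = 12, price P = 106.
Change in equilibrium price: 106 − 116 = −10.

Equilibrium price falls by 10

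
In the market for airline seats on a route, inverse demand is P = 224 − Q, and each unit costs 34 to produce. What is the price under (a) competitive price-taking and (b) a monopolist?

Perfect competition: P = MC = 34, so 224 − Q = 34 and Q = 190.
A monopolist chooses Q where MR = MC. MR = 224 − 2Q; setting this equal to 34 gives Q = 95 and P = 129.

Competition: P = 34; Monopoly: P = 129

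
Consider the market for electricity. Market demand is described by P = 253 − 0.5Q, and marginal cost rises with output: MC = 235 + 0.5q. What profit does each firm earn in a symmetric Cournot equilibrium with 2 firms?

In a 2-firm Cournot equilibrium, symmetry and the first-order condition give q = (253 − 235)/(2) = 9. So Q = 18 and P = 244.
Each firm's profit = 244·9 − (235·9 + ½·0.5·9²) = 60.75.

π_i = 60.75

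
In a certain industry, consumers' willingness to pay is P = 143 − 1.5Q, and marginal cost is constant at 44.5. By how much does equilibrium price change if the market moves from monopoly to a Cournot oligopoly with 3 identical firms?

The monopolist equates marginal revenue to marginal cost: 143 − 3Q = 44.5, so Q = 197/6. From demand, P = 93.75.
With 3 symmetric Cournot firms, each firm's FOC gives 143 − 6q = 44.5, so q = 197/12, Q = 3·197/12 = 49.25, and P = 69.125.
Change in equilibrium price: 69.125 − 93.75 = −24.625.

Equilibrium price falls by 24.625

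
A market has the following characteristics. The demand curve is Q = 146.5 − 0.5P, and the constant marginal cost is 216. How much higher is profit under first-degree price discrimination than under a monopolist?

π rises by 741.125

Inverting demand: P = 293 − 2Q.
A monopolist chooses Q where MR = MC. MR = 293 − 4Q; setting this equal to 216 gives Q = 19.25 and P = 254.5.
Profit = (254.5 − 216)·19.25 = 741.125.
A perfectly discriminating monopolist sells every unit with P(Q) ≥ MC(Q), so output equals the competitive quantity Q = 38.5. Each buyer pays their reservation price, so CS = 0 and the firm captures all surplus.
PS equals the full surplus area, 1482.25. Profit = 1482.25 = 1482.25.
Change in profit: 1482.25 − 741.125 = 741.125.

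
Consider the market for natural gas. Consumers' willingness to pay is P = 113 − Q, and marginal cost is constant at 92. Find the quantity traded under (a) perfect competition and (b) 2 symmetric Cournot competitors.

Under competition P = MC = 92, so Q = (113 − 92)/1 = 21.
Cournot with 2 identical firms: the symmetric best-response condition is 113 − 3q = 92. Each firm produces q = 7, total output Q = 14, price P = 99.

Competition: Q = 21; Cournot: Q = 14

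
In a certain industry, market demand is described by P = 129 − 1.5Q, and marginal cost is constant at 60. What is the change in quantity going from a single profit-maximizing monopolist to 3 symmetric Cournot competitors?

Quantity rises by 11.5

Monopoly sets MR = MC: 129 − 3Q = 60 ⇒ Q = 23, P = 129 − 1.5·23 = 94.5.
With 3 symmetric Cournot firms, each firm's FOC gives 129 − 6q = 60, so q = 11.5, Q = 3·11.5 = 34.5, and P = 77.25.
Change in quantity: 34.5 − 23 = 11.5.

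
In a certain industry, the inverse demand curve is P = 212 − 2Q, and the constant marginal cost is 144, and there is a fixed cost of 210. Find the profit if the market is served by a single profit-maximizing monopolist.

Profit = 368

A monopolist chooses Q where MR = MC. MR = 212 − 4Q; setting this equal to 144 gives Q = 17 and P = 178.
Profit = (178 − 144)·17 − 210 = 368.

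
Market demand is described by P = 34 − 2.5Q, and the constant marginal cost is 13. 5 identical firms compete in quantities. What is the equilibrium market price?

In a 5-firm Cournot equilibrium, symmetry and the first-order condition give q = (34 − 13)/(15) = 1.4. So Q = 7 and P = 16.5.

P = 16.5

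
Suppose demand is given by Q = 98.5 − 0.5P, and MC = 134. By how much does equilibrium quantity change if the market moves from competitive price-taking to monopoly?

Equilibrium quantity falls by 15.75

Inverting demand: P = 197 − 2Q.
Under competition P = MC = 134, so Q = (197 − 134)/2 = 31.5.
Monopoly sets MR = MC: 197 − 4Q = 134 ⇒ Q = 15.75, P = 197 − 2·15.75 = 165.5.
Change in equilibrium quantity: 15.75 − 31.5 = −15.75.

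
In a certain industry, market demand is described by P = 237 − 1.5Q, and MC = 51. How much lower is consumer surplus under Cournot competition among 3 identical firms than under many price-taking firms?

Consumer surplus falls by 5045.25

Perfect competition: P = MC = 51, so 237 − 1.5Q = 51 and Q = 124.
CS = ½·(237 − 51)·124 = 11532.
With 3 symmetric Cournot firms, each firm's FOC gives 237 − 6q = 51, so q = 31, Q = 3·31 = 93, and P = 97.5.
CS = ½·(237 − 97.5)·93 = 6486.75.
Change in consumer surplus: 6486.75 − 11532 = −5045.25.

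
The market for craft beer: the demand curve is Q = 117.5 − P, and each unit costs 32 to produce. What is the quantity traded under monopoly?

Inverting demand: P = 117.5 − Q.
Monopoly sets MR = MC: 117.5 − 2Q = 32 ⇒ Q = 42.75, P = 117.5 − 42.75 = 74.75.

Q = 42.75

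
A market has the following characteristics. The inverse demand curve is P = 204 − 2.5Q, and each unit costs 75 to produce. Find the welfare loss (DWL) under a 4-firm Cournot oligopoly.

DWL = 133.128

Perfect competition: P = MC = 75, so 204 − 2.5Q = 75 and Q = 51.6.
Cournot with 4 identical firms: the symmetric best-response condition is 204 − 12.5q = 75. Each firm produces q = 10.32, total output Q = 41.28, price P = 100.8.
DWL is the triangle between Q = 41.28 and Q = 51.6: ½·(51.6 − 41.28)·(100.8 − 75) = 133.128.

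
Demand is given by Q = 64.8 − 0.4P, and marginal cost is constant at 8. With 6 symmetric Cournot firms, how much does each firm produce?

q_i = 8.8

Inverting demand: P = 162 − 2.5Q.
Cournot with 6 identical firms: the symmetric best-response condition is 162 − 17.5q = 8. Each firm produces q = 8.8, total output Q = 52.8, price P = 30.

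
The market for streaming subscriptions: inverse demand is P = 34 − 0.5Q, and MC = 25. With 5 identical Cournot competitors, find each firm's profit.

Cournot with 5 identical firms: the symmetric best-response condition is 34 − 3q = 25. Each firm produces q = 3, total output Q = 15, price P = 26.5.
Each firm's profit = (26.5 − 25)·3 = 4.5.

π_i = 4.5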